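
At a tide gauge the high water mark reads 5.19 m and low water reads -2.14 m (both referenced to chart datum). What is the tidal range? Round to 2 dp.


Tidal range = High water - Low water
Tidal range = 5.19 - (-2.14)
Tidal range = 7.33 m

7.33


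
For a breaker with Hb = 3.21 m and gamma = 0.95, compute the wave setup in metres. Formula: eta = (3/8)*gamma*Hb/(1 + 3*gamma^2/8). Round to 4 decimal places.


eta = (3/8) * gamma * Hb / (1 + 3*gamma^2/8)
Numerator = (3/8) * 0.95 * 3.21 = 1.143562
Denominator = 1 + 3*0.95^2/8 = 1 + 0.338438 = 1.338438
eta = 1.143562 / 1.338438
eta = 0.8544 m

0.8544


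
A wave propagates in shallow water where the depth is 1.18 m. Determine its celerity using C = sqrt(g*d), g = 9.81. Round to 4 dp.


Using the shallow-water approximation:
C = sqrt(g * d) = sqrt(9.81 * 1.18)
C = sqrt(11.5758)
C = 3.4023 m/s

3.4023


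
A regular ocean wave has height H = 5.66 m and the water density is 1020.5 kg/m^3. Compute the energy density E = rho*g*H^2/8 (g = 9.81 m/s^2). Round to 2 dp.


E = (1/8) * rho * g * H^2
E = (1/8) * 1020.5 * 9.81 * 5.66^2
E = 0.125 * 1020.5 * 9.81 * 32.0356
E = 40088.97 J/m^2

40088.97


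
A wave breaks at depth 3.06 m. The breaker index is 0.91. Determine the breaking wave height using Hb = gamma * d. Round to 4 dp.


Hb = gamma * d
Hb = 0.91 * 3.06
Hb = 2.7846 m

2.7846


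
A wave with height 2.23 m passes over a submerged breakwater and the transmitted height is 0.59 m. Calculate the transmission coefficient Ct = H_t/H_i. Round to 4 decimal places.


Ct = H_t / H_i
Ct = 0.59 / 2.23
Ct = 0.2646

0.2646


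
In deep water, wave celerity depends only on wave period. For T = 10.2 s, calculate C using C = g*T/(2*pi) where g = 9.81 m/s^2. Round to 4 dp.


We use the deep-water celerity formula:
C = g * T / (2 * pi)
C = 9.81 * 10.2 / (2 * 3.14159...)
C = 100.062000 / 6.283185
C = 15.9254 m/s

15.9254


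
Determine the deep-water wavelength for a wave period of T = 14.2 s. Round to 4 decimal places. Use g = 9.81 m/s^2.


L0 = g * T^2 / (2 * pi)
L0 = 9.81 * 14.2^2 / (2 * pi)
L0 = 9.81 * 201.6400 / 6.28319
L0 = 1978.0884 / 6.28319
L0 = 314.8225 m

314.8225


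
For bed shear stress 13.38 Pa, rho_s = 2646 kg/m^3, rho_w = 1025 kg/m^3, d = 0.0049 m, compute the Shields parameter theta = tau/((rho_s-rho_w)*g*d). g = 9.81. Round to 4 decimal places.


theta = tau / ((rho_s - rho_w) * g * d)
rho_s - rho_w = 2646 - 1025 = 1621
Denominator = 1621 * 9.81 * 0.0049 = 77.919849
theta = 13.38 / 77.919849
theta = 0.1717

0.1717


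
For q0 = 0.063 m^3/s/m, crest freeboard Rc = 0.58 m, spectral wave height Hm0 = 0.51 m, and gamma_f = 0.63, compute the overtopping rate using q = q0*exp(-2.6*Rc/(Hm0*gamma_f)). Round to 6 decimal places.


q = q0 * exp(-2.6 * Rc / (Hm0 * gamma_f))
Exponent = -2.6 * 0.58 / (0.51 * 0.63)
= -2.6 * 0.58 / 0.3213
= -4.693433
exp(-4.693433) = 0.009155
q = 0.063 * 0.009155
q = 0.000577 m^3/s/m

0.000577


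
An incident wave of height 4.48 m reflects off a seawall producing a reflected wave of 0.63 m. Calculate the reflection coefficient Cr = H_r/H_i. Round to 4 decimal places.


Cr = H_r / H_i
Cr = 0.63 / 4.48
Cr = 0.1406

0.1406


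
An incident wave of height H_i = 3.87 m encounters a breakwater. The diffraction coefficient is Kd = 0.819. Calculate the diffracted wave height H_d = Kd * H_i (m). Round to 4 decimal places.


H_d = Kd * H_i
H_d = 0.819 * 3.87
H_d = 3.1695 m

3.1695


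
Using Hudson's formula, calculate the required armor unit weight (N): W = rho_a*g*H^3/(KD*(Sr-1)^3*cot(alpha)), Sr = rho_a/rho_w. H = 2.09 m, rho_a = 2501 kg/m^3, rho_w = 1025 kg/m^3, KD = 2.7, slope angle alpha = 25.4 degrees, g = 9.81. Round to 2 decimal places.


Sr = rho_a / rho_w = 2501 / 1025 = 2.440000
(Sr - 1) = 1.440000
(Sr - 1)^3 = 2.985984
cot(25.4) = 1 / tan(25.4) = 1 / 0.474835 = 2.105995
Numerator = 2501 * 9.81 * 2.09^3 = 223986.3524
Denominator = 2.7 * 2.985984 * 2.105995 = 16.978863
W = 223986.3524 / 16.978863
W = 13192.07 N

13192.07


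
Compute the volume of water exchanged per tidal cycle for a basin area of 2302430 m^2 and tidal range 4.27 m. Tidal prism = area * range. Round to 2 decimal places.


Tidal prism = Area * Tidal range
P = 2302430 * 4.27
P = 9831376.10 m^3

9831376.10


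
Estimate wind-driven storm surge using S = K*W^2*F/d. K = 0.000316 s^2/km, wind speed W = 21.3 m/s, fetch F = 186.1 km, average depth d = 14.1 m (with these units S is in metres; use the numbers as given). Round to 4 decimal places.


S = K * W^2 * F / d
W^2 = 21.3^2 = 453.69
S = 0.000316 * 453.69 * 186.1 / 14.1
Numerator = 0.000316 * 453.69 * 186.1 = 26.680420
S = 26.680420 / 14.1 = 1.8922 m

1.8922


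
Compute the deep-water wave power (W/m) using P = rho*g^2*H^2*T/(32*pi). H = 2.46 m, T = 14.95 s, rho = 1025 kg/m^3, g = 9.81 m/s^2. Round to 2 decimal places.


P = rho * g^2 * H^2 * T / (32 * pi)
P = 1025 * 9.81^2 * 2.46^2 * 14.95 / (32 * pi)
P = 1025 * 96.2361 * 6.0516 * 14.95 / 100.53096
P = 88771.47 W/m

88771.47


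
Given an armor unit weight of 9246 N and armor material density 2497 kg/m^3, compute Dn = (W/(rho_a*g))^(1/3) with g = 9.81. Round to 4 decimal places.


V = W / (rho_a * g)
V = 9246 / (2497 * 9.81)
V = 9246 / 24495.57
V = 0.377456 m^3
Dn = V^(1/3) = 0.377456^(1/3)
Dn = 0.7227 m

0.7227


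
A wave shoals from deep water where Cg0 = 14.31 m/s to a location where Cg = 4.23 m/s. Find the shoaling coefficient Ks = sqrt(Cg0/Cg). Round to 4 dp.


Ks = sqrt(Cg0 / Cg)
Ks = sqrt(14.31 / 4.23)
Ks = sqrt(3.3830)
Ks = 1.8393

1.8393


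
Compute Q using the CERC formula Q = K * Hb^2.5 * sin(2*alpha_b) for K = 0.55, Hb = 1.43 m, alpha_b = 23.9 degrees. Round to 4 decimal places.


Q = K * Hb^2.5 * sin(2 * alpha_b)
Hb^2.5 = 1.43^2.5 = 2.445345
sin(2 * 23.9) = sin(47.8) = 0.740805
Q = 0.55 * 2.445345 * 0.740805
Q = 0.9963 m^3/s

0.9963


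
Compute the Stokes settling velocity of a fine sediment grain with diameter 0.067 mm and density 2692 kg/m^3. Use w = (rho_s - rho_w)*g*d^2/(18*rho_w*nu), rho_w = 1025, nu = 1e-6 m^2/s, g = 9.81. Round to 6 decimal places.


w = (rho_s - rho_w) * g * d^2 / (18 * rho_w * nu)
d = 0.067 mm = 0.000067 m
rho_s - rho_w = 2692 - 1025 = 1667
Numerator = 1667 * 9.81 * (0.000067)^2 = 0.000073409829
Denominator = 18 * 1025 * 1e-6 = 0.018450
w = 0.003979 m/s

0.003979


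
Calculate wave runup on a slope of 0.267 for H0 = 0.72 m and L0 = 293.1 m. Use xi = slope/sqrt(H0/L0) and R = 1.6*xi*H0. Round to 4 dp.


xi = slope / sqrt(H0/L0)
H0/L0 = 0.72/293.1 = 0.002456
sqrt(0.002456) = 0.049563
xi = 0.267 / 0.049563 = 5.387074
R = 1.6 * xi * H0 = 1.6 * 5.387074 * 0.72
R = 6.2059 m

6.2059


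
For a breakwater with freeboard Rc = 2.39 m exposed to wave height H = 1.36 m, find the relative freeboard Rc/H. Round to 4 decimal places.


Relative freeboard = Rc / H
= 2.39 / 1.36
= 1.7574

1.7574


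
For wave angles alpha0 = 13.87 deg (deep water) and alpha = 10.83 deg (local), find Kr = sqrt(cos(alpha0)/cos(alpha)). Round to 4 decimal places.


Kr = sqrt(cos(alpha0) / cos(alpha))
cos(13.87) = 0.970842
cos(10.83) = 0.982189
Kr = sqrt(0.970842 / 0.982189)
Kr = sqrt(0.988447)
Kr = 0.9942

0.9942


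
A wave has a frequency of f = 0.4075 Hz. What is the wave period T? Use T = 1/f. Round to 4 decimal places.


T = 1 / f
T = 1 / 0.4075
T = 2.4540 s

2.4540


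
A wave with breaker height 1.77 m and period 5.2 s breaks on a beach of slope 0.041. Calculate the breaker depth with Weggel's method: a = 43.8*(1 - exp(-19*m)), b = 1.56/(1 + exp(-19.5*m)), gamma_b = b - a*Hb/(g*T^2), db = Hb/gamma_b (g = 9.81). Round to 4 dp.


a = 43.8 * (1 - exp(-19 * m))
exp(-19 * 0.041) = exp(-0.7790) = 0.458865
a = 43.8 * (1 - 0.458865) = 23.701728
b = 1.56 / (1 + exp(-19.5 * m))
exp(-19.5 * 0.041) = exp(-0.7995) = 0.449554
b = 1.56 / (1 + 0.449554) = 1.076193
Hb / (g * T^2) = 1.77 / (9.81 * 5.2^2) = 1.77 / 265.2624 = 0.00667264
gamma_b = b - a * Hb/(g*T^2) = 1.076193 - 23.701728 * 0.00667264 = 0.918040
db = Hb / gamma_b = 1.77 / 0.918040
db = 1.9280 m

1.9280


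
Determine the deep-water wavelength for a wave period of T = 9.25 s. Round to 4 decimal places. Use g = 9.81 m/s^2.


L0 = g * T^2 / (2 * pi)
L0 = 9.81 * 9.25^2 / (2 * pi)
L0 = 9.81 * 85.5625 / 6.28319
L0 = 839.3681 / 6.28319
L0 = 133.5896 m

133.5896


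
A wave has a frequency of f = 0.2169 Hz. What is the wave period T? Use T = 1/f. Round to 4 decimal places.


T = 1 / f
T = 1 / 0.2169
T = 4.6104 s

4.6104


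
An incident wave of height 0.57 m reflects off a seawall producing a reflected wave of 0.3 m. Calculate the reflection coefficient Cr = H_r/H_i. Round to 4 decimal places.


Cr = H_r / H_i
Cr = 0.3 / 0.57
Cr = 0.5263

0.5263


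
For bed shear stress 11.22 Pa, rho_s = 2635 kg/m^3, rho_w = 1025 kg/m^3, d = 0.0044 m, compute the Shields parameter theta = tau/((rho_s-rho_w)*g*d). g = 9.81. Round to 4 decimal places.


theta = tau / ((rho_s - rho_w) * g * d)
rho_s - rho_w = 2635 - 1025 = 1610
Denominator = 1610 * 9.81 * 0.0044 = 69.494040
theta = 11.22 / 69.494040
theta = 0.1615

0.1615


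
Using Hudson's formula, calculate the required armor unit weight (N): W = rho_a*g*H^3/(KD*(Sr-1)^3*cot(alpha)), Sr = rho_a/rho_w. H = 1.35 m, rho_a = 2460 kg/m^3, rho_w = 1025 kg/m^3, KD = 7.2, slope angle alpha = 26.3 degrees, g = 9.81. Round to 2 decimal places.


Sr = rho_a / rho_w = 2460 / 1025 = 2.400000
(Sr - 1) = 1.400000
(Sr - 1)^3 = 2.744000
cot(26.3) = 1 / tan(26.3) = 1 / 0.494231 = 2.023346
Numerator = 2460 * 9.81 * 1.35^3 = 59375.2457
Denominator = 7.2 * 2.744000 * 2.023346 = 39.974847
W = 59375.2457 / 39.974847
W = 1485.32 N

1485.32


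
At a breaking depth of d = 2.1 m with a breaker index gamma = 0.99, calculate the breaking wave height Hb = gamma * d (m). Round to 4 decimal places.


Hb = gamma * d
Hb = 0.99 * 2.1
Hb = 2.0790 m

2.0790


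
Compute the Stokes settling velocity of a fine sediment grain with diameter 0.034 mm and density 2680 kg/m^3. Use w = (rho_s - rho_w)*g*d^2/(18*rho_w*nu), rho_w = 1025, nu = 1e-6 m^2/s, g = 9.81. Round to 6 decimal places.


w = (rho_s - rho_w) * g * d^2 / (18 * rho_w * nu)
d = 0.034 mm = 0.000034 m
rho_s - rho_w = 2680 - 1025 = 1655
Numerator = 1655 * 9.81 * (0.000034)^2 = 0.000018768296
Denominator = 18 * 1025 * 1e-6 = 0.018450
w = 0.001017 m/s

0.001017


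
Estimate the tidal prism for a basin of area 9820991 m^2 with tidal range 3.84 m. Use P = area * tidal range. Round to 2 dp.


Tidal prism = Area * Tidal range
P = 9820991 * 3.84
P = 37712605.44 m^3

37712605.44


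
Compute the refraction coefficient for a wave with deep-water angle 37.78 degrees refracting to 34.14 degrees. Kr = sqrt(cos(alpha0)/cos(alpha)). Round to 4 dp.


Kr = sqrt(cos(alpha0) / cos(alpha))
cos(37.78) = 0.790369
cos(34.14) = 0.827669
Kr = sqrt(0.790369 / 0.827669)
Kr = sqrt(0.954934)
Kr = 0.9772

0.9772


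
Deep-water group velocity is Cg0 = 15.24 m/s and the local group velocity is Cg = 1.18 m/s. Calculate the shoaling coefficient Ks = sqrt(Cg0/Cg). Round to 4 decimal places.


Ks = sqrt(Cg0 / Cg)
Ks = sqrt(15.24 / 1.18)
Ks = sqrt(12.9153)
Ks = 3.5938

3.5938


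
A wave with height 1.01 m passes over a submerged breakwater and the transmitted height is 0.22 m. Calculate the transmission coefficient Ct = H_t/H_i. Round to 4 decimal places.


Ct = H_t / H_i
Ct = 0.22 / 1.01
Ct = 0.2178

0.2178


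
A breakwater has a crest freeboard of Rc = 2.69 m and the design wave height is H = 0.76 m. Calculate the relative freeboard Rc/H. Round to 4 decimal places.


Relative freeboard = Rc / H
= 2.69 / 0.76
= 3.5395

3.5395


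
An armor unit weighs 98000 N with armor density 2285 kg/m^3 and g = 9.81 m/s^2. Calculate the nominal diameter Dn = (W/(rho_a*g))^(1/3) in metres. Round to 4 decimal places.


V = W / (rho_a * g)
V = 98000 / (2285 * 9.81)
V = 98000 / 22415.85
V = 4.371906 m^3
Dn = V^(1/3) = 4.371906^(1/3)
Dn = 1.6351 m

1.6351


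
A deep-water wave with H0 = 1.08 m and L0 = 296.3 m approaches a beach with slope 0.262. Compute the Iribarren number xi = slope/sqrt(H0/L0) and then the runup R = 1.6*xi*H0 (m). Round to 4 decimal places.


xi = slope / sqrt(H0/L0)
H0/L0 = 1.08/296.3 = 0.003645
sqrt(0.003645) = 0.060373
xi = 0.262 / 0.060373 = 4.339655
R = 1.6 * xi * H0 = 1.6 * 4.339655 * 1.08
R = 7.4989 m

7.4989


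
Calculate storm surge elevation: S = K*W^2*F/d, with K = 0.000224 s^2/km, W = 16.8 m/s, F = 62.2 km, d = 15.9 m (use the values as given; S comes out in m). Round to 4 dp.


S = K * W^2 * F / d
W^2 = 16.8^2 = 282.24
S = 0.000224 * 282.24 * 62.2 / 15.9
Numerator = 0.000224 * 282.24 * 62.2 = 3.932393
S = 3.932393 / 15.9 = 0.2473 m

0.2473


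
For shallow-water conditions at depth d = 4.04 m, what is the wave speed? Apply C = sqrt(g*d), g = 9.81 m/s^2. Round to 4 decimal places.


Using the shallow-water approximation:
C = sqrt(g * d) = sqrt(9.81 * 4.04)
C = sqrt(39.6324)
C = 6.2954 m/s

6.2954


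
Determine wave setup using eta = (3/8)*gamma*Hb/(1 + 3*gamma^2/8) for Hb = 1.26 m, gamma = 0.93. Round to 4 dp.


eta = (3/8) * gamma * Hb / (1 + 3*gamma^2/8)
Numerator = (3/8) * 0.93 * 1.26 = 0.439425
Denominator = 1 + 3*0.93^2/8 = 1 + 0.324338 = 1.324338
eta = 0.439425 / 1.324338
eta = 0.3318 m

0.3318


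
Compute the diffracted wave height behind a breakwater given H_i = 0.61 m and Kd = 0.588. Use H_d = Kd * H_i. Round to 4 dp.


H_d = Kd * H_i
H_d = 0.588 * 0.61
H_d = 0.3587 m

0.3587


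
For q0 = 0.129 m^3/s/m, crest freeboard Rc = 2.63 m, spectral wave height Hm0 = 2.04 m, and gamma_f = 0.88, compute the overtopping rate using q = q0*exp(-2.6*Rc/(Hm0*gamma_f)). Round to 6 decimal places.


q = q0 * exp(-2.6 * Rc / (Hm0 * gamma_f))
Exponent = -2.6 * 2.63 / (2.04 * 0.88)
= -2.6 * 2.63 / 1.7952
= -3.809046
exp(-3.809046) = 0.022169
q = 0.129 * 0.022169
q = 0.002860 m^3/s/m

0.002860


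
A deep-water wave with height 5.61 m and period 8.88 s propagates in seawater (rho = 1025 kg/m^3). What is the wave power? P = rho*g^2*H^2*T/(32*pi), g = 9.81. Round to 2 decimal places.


P = rho * g^2 * H^2 * T / (32 * pi)
P = 1025 * 9.81^2 * 5.61^2 * 8.88 / (32 * pi)
P = 1025 * 96.2361 * 31.4721 * 8.88 / 100.53096
P = 274221.00 W/m

274221.00


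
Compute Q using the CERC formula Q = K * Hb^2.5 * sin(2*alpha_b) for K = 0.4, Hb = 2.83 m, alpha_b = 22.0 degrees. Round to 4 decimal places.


Q = K * Hb^2.5 * sin(2 * alpha_b)
Hb^2.5 = 2.83^2.5 = 13.473055
sin(2 * 22.0) = sin(44.0) = 0.694658
Q = 0.4 * 13.473055 * 0.694658
Q = 3.7437 m^3/s

3.7437


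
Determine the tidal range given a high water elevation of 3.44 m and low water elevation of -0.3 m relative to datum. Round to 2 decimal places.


Tidal range = High water - Low water
Tidal range = 3.44 - (-0.3)
Tidal range = 3.74 m

3.74


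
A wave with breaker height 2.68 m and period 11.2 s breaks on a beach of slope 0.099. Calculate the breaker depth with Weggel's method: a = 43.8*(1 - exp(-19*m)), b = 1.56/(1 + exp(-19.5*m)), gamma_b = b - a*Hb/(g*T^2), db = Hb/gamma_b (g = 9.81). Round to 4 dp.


a = 43.8 * (1 - exp(-19 * m))
exp(-19 * 0.099) = exp(-1.8810) = 0.152438
a = 43.8 * (1 - 0.152438) = 37.123233
b = 1.56 / (1 + exp(-19.5 * m))
exp(-19.5 * 0.099) = exp(-1.9305) = 0.145076
b = 1.56 / (1 + 0.145076) = 1.362355
Hb / (g * T^2) = 2.68 / (9.81 * 11.2^2) = 2.68 / 1230.5664 = 0.00217786
gamma_b = b - a * Hb/(g*T^2) = 1.362355 - 37.123233 * 0.00217786 = 1.281506
db = Hb / gamma_b = 2.68 / 1.281506
db = 2.0913 m

2.0913


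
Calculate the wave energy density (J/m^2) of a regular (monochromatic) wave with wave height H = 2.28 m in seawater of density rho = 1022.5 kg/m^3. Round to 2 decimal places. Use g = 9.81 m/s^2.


E = (1/8) * rho * g * H^2
E = (1/8) * 1022.5 * 9.81 * 2.28^2
E = 0.125 * 1022.5 * 9.81 * 5.1984
E = 6517.97 J/m^2

6517.97


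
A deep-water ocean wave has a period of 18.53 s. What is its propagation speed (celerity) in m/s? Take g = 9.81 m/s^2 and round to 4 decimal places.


We use the deep-water celerity formula:
C = g * T / (2 * pi)
C = 9.81 * 18.53 / (2 * 3.14159...)
C = 181.779300 / 6.283185
C = 28.9311 m/s

28.9311


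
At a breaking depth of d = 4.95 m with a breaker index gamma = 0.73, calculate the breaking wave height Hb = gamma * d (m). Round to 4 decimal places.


Hb = gamma * d
Hb = 0.73 * 4.95
Hb = 3.6135 m

3.6135


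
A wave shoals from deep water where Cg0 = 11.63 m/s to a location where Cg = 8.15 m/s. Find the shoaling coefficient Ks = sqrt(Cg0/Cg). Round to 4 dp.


Ks = sqrt(Cg0 / Cg)
Ks = sqrt(11.63 / 8.15)
Ks = sqrt(1.4270)
Ks = 1.1946

1.1946


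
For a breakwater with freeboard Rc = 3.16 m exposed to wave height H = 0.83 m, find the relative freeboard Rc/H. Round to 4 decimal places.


Relative freeboard = Rc / H
= 3.16 / 0.83
= 3.8072

3.8072


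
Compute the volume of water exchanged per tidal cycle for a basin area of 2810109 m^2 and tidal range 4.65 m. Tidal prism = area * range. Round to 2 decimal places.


Tidal prism = Area * Tidal range
P = 2810109 * 4.65
P = 13067006.85 m^3

13067006.85


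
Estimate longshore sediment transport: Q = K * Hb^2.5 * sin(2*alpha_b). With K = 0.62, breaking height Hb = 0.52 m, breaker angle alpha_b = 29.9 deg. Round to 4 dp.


Q = K * Hb^2.5 * sin(2 * alpha_b)
Hb^2.5 = 0.52^2.5 = 0.194988
sin(2 * 29.9) = sin(59.8) = 0.864275
Q = 0.62 * 0.194988 * 0.864275
Q = 0.1045 m^3/s

0.1045


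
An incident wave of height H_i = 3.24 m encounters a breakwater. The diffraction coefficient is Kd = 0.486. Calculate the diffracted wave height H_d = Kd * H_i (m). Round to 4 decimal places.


H_d = Kd * H_i
H_d = 0.486 * 3.24
H_d = 1.5746 m

1.5746


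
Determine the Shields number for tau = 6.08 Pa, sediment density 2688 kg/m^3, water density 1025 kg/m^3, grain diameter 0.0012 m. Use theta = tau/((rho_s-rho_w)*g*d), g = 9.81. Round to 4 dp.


theta = tau / ((rho_s - rho_w) * g * d)
rho_s - rho_w = 2688 - 1025 = 1663
Denominator = 1663 * 9.81 * 0.0012 = 19.576836
theta = 6.08 / 19.576836
theta = 0.3106

0.3106


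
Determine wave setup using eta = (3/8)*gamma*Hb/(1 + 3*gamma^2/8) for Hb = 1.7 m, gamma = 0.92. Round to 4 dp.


eta = (3/8) * gamma * Hb / (1 + 3*gamma^2/8)
Numerator = (3/8) * 0.92 * 1.7 = 0.586500
Denominator = 1 + 3*0.92^2/8 = 1 + 0.317400 = 1.317400
eta = 0.586500 / 1.317400
eta = 0.4452 m

0.4452


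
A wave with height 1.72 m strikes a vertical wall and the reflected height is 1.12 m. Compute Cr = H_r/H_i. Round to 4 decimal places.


Cr = H_r / H_i
Cr = 1.12 / 1.72
Cr = 0.6512

0.6512


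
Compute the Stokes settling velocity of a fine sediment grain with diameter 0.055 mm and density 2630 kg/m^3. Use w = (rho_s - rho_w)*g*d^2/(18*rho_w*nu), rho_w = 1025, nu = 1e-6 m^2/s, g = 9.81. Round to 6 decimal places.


w = (rho_s - rho_w) * g * d^2 / (18 * rho_w * nu)
d = 0.055 mm = 0.000055 m
rho_s - rho_w = 2630 - 1025 = 1605
Numerator = 1605 * 9.81 * (0.000055)^2 = 0.000047628776
Denominator = 18 * 1025 * 1e-6 = 0.018450
w = 0.002582 m/s

0.002582


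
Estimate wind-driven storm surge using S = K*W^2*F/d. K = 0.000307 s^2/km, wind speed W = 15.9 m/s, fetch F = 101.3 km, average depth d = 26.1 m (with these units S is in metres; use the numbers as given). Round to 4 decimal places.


S = K * W^2 * F / d
W^2 = 15.9^2 = 252.81
S = 0.000307 * 252.81 * 101.3 / 26.1
Numerator = 0.000307 * 252.81 * 101.3 = 7.862163
S = 7.862163 / 26.1 = 0.3012 m

0.3012


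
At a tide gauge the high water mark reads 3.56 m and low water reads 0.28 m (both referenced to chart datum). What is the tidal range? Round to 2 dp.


Tidal range = High water - Low water
Tidal range = 3.56 - (0.28)
Tidal range = 3.28 m

3.28


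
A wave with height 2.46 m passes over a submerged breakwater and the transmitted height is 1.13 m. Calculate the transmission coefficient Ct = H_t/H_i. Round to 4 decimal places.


Ct = H_t / H_i
Ct = 1.13 / 2.46
Ct = 0.4593

0.4593


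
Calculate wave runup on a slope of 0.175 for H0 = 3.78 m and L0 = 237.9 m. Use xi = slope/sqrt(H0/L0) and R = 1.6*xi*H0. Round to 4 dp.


xi = slope / sqrt(H0/L0)
H0/L0 = 3.78/237.9 = 0.015889
sqrt(0.015889) = 0.126052
xi = 0.175 / 0.126052 = 1.388319
R = 1.6 * xi * H0 = 1.6 * 1.388319 * 3.78
R = 8.3966 m

8.3966


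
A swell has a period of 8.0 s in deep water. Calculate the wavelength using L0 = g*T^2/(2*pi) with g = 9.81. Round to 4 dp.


L0 = g * T^2 / (2 * pi)
L0 = 9.81 * 8.0^2 / (2 * pi)
L0 = 9.81 * 64.0000 / 6.28319
L0 = 627.8400 / 6.28319
L0 = 99.9238 m

99.9238


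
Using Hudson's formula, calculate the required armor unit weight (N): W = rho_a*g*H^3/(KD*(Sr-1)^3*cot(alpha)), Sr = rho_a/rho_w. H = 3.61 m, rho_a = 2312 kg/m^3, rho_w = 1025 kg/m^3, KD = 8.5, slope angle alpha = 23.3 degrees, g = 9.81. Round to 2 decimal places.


Sr = rho_a / rho_w = 2312 / 1025 = 2.255610
(Sr - 1) = 1.255610
(Sr - 1)^3 = 1.979539
cot(23.3) = 1 / tan(23.3) = 1 / 0.430668 = 2.321974
Numerator = 2312 * 9.81 * 3.61^3 = 1067034.4541
Denominator = 8.5 * 1.979539 * 2.321974 = 39.069723
W = 1067034.4541 / 39.069723
W = 27311.03 N

27311.03


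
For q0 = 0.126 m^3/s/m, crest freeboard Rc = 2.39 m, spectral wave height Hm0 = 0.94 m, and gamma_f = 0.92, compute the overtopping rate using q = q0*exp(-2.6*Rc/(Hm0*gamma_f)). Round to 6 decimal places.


q = q0 * exp(-2.6 * Rc / (Hm0 * gamma_f))
Exponent = -2.6 * 2.39 / (0.94 * 0.92)
= -2.6 * 2.39 / 0.8648
= -7.185476
exp(-7.185476) = 0.000758
q = 0.126 * 0.000758
q = 0.000095 m^3/s/m

0.000095


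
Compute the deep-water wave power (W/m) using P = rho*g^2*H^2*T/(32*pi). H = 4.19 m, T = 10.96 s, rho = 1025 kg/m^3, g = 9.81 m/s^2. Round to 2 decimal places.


P = rho * g^2 * H^2 * T / (32 * pi)
P = 1025 * 9.81^2 * 4.19^2 * 10.96 / (32 * pi)
P = 1025 * 96.2361 * 17.5561 * 10.96 / 100.53096
P = 188799.41 W/m

188799.41


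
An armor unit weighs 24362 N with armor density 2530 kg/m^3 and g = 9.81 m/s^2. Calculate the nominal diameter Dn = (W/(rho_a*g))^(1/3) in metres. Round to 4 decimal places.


V = W / (rho_a * g)
V = 24362 / (2530 * 9.81)
V = 24362 / 24819.30
V = 0.981575 m^3
Dn = V^(1/3) = 0.981575^(1/3)
Dn = 0.9938 m

0.9938


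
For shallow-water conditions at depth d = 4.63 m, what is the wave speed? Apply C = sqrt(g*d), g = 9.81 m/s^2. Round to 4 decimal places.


Using the shallow-water approximation:
C = sqrt(g * d) = sqrt(9.81 * 4.63)
C = sqrt(45.4203)
C = 6.7395 m/s

6.7395


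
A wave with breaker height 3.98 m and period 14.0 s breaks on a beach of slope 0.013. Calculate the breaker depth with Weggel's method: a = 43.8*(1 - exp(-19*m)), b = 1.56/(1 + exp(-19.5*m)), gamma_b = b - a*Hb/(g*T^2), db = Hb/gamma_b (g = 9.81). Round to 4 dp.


a = 43.8 * (1 - exp(-19 * m))
exp(-19 * 0.013) = exp(-0.2470) = 0.781141
a = 43.8 * (1 - 0.781141) = 9.586038
b = 1.56 / (1 + exp(-19.5 * m))
exp(-19.5 * 0.013) = exp(-0.2535) = 0.776080
b = 1.56 / (1 + 0.776080) = 0.878339
Hb / (g * T^2) = 3.98 / (9.81 * 14.0^2) = 3.98 / 1922.7600 = 0.00206994
gamma_b = b - a * Hb/(g*T^2) = 0.878339 - 9.586038 * 0.00206994 = 0.858496
db = Hb / gamma_b = 3.98 / 0.858496
db = 4.6360 m

4.6360


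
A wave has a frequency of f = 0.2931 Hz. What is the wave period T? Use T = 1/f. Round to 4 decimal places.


T = 1 / f
T = 1 / 0.2931
T = 3.4118 s

3.4118


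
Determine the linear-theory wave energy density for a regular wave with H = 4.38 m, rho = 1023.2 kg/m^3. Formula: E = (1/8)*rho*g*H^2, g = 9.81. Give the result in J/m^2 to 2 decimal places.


E = (1/8) * rho * g * H^2
E = (1/8) * 1023.2 * 9.81 * 4.38^2
E = 0.125 * 1023.2 * 9.81 * 19.1844
E = 24070.65 J/m^2

24070.65


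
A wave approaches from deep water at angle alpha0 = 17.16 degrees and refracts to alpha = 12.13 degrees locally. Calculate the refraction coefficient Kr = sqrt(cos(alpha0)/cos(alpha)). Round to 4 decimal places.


Kr = sqrt(cos(alpha0) / cos(alpha))
cos(17.16) = 0.955485
cos(12.13) = 0.977673
Kr = sqrt(0.955485 / 0.977673)
Kr = sqrt(0.977305)
Kr = 0.9886

0.9886


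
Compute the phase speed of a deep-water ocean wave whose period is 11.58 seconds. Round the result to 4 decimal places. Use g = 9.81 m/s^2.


We use the deep-water celerity formula:
C = g * T / (2 * pi)
C = 9.81 * 11.58 / (2 * 3.14159...)
C = 113.599800 / 6.283185
C = 18.0800 m/s

18.0800


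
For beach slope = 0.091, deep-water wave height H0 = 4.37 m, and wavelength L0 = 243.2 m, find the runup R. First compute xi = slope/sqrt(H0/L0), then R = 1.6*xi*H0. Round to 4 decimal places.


xi = slope / sqrt(H0/L0)
H0/L0 = 4.37/243.2 = 0.017969
sqrt(0.017969) = 0.134048
xi = 0.091 / 0.134048 = 0.678864
R = 1.6 * xi * H0 = 1.6 * 0.678864 * 4.37
R = 4.7466 m

4.7466


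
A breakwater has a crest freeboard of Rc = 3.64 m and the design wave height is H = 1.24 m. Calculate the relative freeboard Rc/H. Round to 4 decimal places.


Relative freeboard = Rc / H
= 3.64 / 1.24
= 2.9355

2.9355


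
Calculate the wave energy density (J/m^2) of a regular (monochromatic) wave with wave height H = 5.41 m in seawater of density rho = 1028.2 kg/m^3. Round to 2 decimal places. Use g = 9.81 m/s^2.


E = (1/8) * rho * g * H^2
E = (1/8) * 1028.2 * 9.81 * 5.41^2
E = 0.125 * 1028.2 * 9.81 * 29.2681
E = 36902.11 J/m^2

36902.11


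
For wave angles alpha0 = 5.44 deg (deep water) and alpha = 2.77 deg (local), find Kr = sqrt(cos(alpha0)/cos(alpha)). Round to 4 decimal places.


Kr = sqrt(cos(alpha0) / cos(alpha))
cos(5.44) = 0.995496
cos(2.77) = 0.998832
Kr = sqrt(0.995496 / 0.998832)
Kr = sqrt(0.996661)
Kr = 0.9983

0.9983


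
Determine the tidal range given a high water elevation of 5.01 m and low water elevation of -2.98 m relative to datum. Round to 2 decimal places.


Tidal range = High water - Low water
Tidal range = 5.01 - (-2.98)
Tidal range = 7.99 m

7.99


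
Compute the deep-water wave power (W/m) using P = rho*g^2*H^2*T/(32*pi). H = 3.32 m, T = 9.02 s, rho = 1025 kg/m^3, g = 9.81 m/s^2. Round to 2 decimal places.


P = rho * g^2 * H^2 * T / (32 * pi)
P = 1025 * 9.81^2 * 3.32^2 * 9.02 / (32 * pi)
P = 1025 * 96.2361 * 11.0224 * 9.02 / 100.53096
P = 97553.92 W/m

97553.92


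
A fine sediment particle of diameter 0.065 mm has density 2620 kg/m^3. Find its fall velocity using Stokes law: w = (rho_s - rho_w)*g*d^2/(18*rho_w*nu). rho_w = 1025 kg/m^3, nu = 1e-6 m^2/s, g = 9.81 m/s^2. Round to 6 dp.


w = (rho_s - rho_w) * g * d^2 / (18 * rho_w * nu)
d = 0.065 mm = 0.000065 m
rho_s - rho_w = 2620 - 1025 = 1595
Numerator = 1595 * 9.81 * (0.000065)^2 = 0.000066108364
Denominator = 18 * 1025 * 1e-6 = 0.018450
w = 0.003583 m/s

0.003583


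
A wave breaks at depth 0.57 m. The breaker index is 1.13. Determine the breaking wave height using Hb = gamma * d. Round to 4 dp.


Hb = gamma * d
Hb = 1.13 * 0.57
Hb = 0.6441 m

0.6441


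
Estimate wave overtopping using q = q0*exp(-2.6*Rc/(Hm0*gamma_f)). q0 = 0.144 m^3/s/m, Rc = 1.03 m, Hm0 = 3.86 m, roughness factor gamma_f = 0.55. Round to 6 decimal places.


q = q0 * exp(-2.6 * Rc / (Hm0 * gamma_f))
Exponent = -2.6 * 1.03 / (3.86 * 0.55)
= -2.6 * 1.03 / 2.1230
= -1.261423
exp(-1.261423) = 0.283251
q = 0.144 * 0.283251
q = 0.040788 m^3/s/m

0.040788


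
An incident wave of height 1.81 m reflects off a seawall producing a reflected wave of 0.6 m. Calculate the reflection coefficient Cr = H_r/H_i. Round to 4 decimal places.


Cr = H_r / H_i
Cr = 0.6 / 1.81
Cr = 0.3315

0.3315


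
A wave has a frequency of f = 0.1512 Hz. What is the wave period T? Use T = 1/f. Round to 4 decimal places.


T = 1 / f
T = 1 / 0.1512
T = 6.6138 s

6.6138


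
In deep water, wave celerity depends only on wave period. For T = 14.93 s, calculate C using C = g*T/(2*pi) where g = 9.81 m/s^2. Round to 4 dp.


We use the deep-water celerity formula:
C = g * T / (2 * pi)
C = 9.81 * 14.93 / (2 * 3.14159...)
C = 146.463300 / 6.283185
C = 23.3104 m/s

23.3104


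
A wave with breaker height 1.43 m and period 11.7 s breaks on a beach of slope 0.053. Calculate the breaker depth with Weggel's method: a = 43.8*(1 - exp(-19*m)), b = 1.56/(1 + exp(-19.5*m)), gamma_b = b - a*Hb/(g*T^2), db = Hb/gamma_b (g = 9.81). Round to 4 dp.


a = 43.8 * (1 - exp(-19 * m))
exp(-19 * 0.053) = exp(-1.0070) = 0.365313
a = 43.8 * (1 - 0.365313) = 27.799278
b = 1.56 / (1 + exp(-19.5 * m))
exp(-19.5 * 0.053) = exp(-1.0335) = 0.355760
b = 1.56 / (1 + 0.355760) = 1.150646
Hb / (g * T^2) = 1.43 / (9.81 * 11.7^2) = 1.43 / 1342.8909 = 0.00106487
gamma_b = b - a * Hb/(g*T^2) = 1.150646 - 27.799278 * 0.00106487 = 1.121044
db = Hb / gamma_b = 1.43 / 1.121044
db = 1.2756 m

1.2756


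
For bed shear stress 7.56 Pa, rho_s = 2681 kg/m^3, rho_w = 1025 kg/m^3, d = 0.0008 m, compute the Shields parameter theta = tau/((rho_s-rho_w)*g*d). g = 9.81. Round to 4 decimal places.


theta = tau / ((rho_s - rho_w) * g * d)
rho_s - rho_w = 2681 - 1025 = 1656
Denominator = 1656 * 9.81 * 0.0008 = 12.996288
theta = 7.56 / 12.996288
theta = 0.5817

0.5817


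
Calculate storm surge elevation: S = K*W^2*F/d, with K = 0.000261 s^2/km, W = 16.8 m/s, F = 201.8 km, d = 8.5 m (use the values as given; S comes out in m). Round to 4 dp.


S = K * W^2 * F / d
W^2 = 16.8^2 = 282.24
S = 0.000261 * 282.24 * 201.8 / 8.5
Numerator = 0.000261 * 282.24 * 201.8 = 14.865524
S = 14.865524 / 8.5 = 1.7489 m

1.7489


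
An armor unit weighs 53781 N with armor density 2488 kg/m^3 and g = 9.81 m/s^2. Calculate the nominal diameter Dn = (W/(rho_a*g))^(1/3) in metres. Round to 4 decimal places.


V = W / (rho_a * g)
V = 53781 / (2488 * 9.81)
V = 53781 / 24407.28
V = 2.203482 m^3
Dn = V^(1/3) = 2.203482^(1/3)
Dn = 1.3013 m

1.3013


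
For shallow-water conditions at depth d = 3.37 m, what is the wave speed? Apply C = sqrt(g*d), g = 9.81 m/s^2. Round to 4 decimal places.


Using the shallow-water approximation:
C = sqrt(g * d) = sqrt(9.81 * 3.37)
C = sqrt(33.0597)
C = 5.7498 m/s

5.7498


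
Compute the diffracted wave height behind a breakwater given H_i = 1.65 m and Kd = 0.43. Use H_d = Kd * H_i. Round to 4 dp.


H_d = Kd * H_i
H_d = 0.43 * 1.65
H_d = 0.7095 m

0.7095


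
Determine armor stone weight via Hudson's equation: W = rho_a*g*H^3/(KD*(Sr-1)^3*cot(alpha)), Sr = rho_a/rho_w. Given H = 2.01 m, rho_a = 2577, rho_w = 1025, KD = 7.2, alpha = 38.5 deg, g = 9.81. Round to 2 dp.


Sr = rho_a / rho_w = 2577 / 1025 = 2.514146
(Sr - 1) = 1.514146
(Sr - 1)^3 = 3.471391
cot(38.5) = 1 / tan(38.5) = 1 / 0.795436 = 1.257172
Numerator = 2577 * 9.81 * 2.01^3 = 205291.7979
Denominator = 7.2 * 3.471391 * 1.257172 = 31.421785
W = 205291.7979 / 31.421785
W = 6533.42 N

6533.42


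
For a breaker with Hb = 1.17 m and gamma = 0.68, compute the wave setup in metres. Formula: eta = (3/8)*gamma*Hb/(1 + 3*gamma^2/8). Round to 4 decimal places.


eta = (3/8) * gamma * Hb / (1 + 3*gamma^2/8)
Numerator = (3/8) * 0.68 * 1.17 = 0.298350
Denominator = 1 + 3*0.68^2/8 = 1 + 0.173400 = 1.173400
eta = 0.298350 / 1.173400
eta = 0.2543 m

0.2543


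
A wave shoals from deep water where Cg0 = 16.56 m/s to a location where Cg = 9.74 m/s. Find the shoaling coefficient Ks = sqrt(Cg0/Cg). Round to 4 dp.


Ks = sqrt(Cg0 / Cg)
Ks = sqrt(16.56 / 9.74)
Ks = sqrt(1.7002)
Ks = 1.3039

1.3039


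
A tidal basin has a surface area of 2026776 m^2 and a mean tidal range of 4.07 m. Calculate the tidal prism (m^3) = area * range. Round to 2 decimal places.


Tidal prism = Area * Tidal range
P = 2026776 * 4.07
P = 8248978.32 m^3

8248978.32


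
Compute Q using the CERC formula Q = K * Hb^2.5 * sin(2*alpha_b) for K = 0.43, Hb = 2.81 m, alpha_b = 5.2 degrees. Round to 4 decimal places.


Q = K * Hb^2.5 * sin(2 * alpha_b)
Hb^2.5 = 2.81^2.5 = 13.236276
sin(2 * 5.2) = sin(10.4) = 0.180519
Q = 0.43 * 13.236276 * 0.180519
Q = 1.0274 m^3/s

1.0274


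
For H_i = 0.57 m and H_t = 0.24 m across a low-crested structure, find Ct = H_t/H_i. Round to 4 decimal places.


Ct = H_t / H_i
Ct = 0.24 / 0.57
Ct = 0.4211

0.4211


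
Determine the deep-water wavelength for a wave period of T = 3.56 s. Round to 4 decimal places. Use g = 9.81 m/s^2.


L0 = g * T^2 / (2 * pi)
L0 = 9.81 * 3.56^2 / (2 * pi)
L0 = 9.81 * 12.6736 / 6.28319
L0 = 124.3280 / 6.28319
L0 = 19.7874 m

19.7874


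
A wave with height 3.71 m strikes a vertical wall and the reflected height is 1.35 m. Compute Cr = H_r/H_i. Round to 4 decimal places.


Cr = H_r / H_i
Cr = 1.35 / 3.71
Cr = 0.3639

0.3639


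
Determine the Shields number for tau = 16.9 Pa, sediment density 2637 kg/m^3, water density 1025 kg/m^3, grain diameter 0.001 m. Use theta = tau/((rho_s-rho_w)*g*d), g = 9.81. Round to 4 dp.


theta = tau / ((rho_s - rho_w) * g * d)
rho_s - rho_w = 2637 - 1025 = 1612
Denominator = 1612 * 9.81 * 0.001 = 15.813720
theta = 16.9 / 15.813720
theta = 1.0687

1.0687


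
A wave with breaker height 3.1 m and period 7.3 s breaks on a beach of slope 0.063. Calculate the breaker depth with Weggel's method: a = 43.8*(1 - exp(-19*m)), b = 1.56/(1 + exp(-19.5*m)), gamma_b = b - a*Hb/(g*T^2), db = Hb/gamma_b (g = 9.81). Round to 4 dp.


a = 43.8 * (1 - exp(-19 * m))
exp(-19 * 0.063) = exp(-1.1970) = 0.302099
a = 43.8 * (1 - 0.302099) = 30.568057
b = 1.56 / (1 + exp(-19.5 * m))
exp(-19.5 * 0.063) = exp(-1.2285) = 0.292731
b = 1.56 / (1 + 0.292731) = 1.206747
Hb / (g * T^2) = 3.1 / (9.81 * 7.3^2) = 3.1 / 522.7749 = 0.00592989
gamma_b = b - a * Hb/(g*T^2) = 1.206747 - 30.568057 * 0.00592989 = 1.025482
db = Hb / gamma_b = 3.1 / 1.025482
db = 3.0230 m

3.0230


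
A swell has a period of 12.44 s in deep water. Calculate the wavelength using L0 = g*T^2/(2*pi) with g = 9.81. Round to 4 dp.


L0 = g * T^2 / (2 * pi)
L0 = 9.81 * 12.44^2 / (2 * pi)
L0 = 9.81 * 154.7536 / 6.28319
L0 = 1518.1328 / 6.28319
L0 = 241.6183 m

241.6183


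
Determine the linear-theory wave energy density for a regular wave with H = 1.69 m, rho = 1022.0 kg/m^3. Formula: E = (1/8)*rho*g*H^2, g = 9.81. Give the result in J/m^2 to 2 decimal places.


E = (1/8) * rho * g * H^2
E = (1/8) * 1022.0 * 9.81 * 1.69^2
E = 0.125 * 1022.0 * 9.81 * 2.8561
E = 3579.34 J/m^2

3579.34


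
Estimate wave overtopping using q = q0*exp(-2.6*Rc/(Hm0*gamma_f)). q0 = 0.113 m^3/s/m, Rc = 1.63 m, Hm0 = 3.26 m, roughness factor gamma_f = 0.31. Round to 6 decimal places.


q = q0 * exp(-2.6 * Rc / (Hm0 * gamma_f))
Exponent = -2.6 * 1.63 / (3.26 * 0.31)
= -2.6 * 1.63 / 1.0106
= -4.193548
exp(-4.193548) = 0.015093
q = 0.113 * 0.015093
q = 0.001705 m^3/s/m

0.001705


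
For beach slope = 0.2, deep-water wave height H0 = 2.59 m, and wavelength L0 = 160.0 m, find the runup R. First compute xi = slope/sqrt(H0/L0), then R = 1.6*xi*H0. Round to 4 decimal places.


xi = slope / sqrt(H0/L0)
H0/L0 = 2.59/160.0 = 0.016188
sqrt(0.016188) = 0.127230
xi = 0.2 / 0.127230 = 1.571955
R = 1.6 * xi * H0 = 1.6 * 1.571955 * 2.59
R = 6.5142 m

6.5142


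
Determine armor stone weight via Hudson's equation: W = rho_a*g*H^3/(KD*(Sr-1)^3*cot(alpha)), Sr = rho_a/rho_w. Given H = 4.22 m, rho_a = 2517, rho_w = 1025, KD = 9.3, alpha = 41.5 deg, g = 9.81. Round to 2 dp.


Sr = rho_a / rho_w = 2517 / 1025 = 2.455610
(Sr - 1) = 1.455610
(Sr - 1)^3 = 3.084146
cot(41.5) = 1 / tan(41.5) = 1 / 0.884725 = 1.130294
Numerator = 2517 * 9.81 * 4.22^3 = 1855622.2692
Denominator = 9.3 * 3.084146 * 1.130294 = 32.419730
W = 1855622.2692 / 32.419730
W = 57237.44 N

57237.44


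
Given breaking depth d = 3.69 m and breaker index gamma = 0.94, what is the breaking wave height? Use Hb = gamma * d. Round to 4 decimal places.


Hb = gamma * d
Hb = 0.94 * 3.69
Hb = 3.4686 m

3.4686


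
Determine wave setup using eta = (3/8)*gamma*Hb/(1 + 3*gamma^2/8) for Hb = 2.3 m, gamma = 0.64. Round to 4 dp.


eta = (3/8) * gamma * Hb / (1 + 3*gamma^2/8)
Numerator = (3/8) * 0.64 * 2.3 = 0.552000
Denominator = 1 + 3*0.64^2/8 = 1 + 0.153600 = 1.153600
eta = 0.552000 / 1.153600
eta = 0.4785 m

0.4785


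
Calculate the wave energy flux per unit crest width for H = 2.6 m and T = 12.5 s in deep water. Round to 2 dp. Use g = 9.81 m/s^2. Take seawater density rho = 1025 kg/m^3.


P = rho * g^2 * H^2 * T / (32 * pi)
P = 1025 * 9.81^2 * 2.6^2 * 12.5 / (32 * pi)
P = 1025 * 96.2361 * 6.7600 * 12.5 / 100.53096
P = 82912.26 W/m

82912.26


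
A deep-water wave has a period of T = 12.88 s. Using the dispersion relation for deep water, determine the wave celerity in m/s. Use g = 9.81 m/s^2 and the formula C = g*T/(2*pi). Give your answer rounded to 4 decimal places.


We use the deep-water celerity formula:
C = g * T / (2 * pi)
C = 9.81 * 12.88 / (2 * 3.14159...)
C = 126.352800 / 6.283185
C = 20.1097 m/s

20.1097


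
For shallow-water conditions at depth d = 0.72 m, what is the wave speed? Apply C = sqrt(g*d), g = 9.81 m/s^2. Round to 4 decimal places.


Using the shallow-water approximation:
C = sqrt(g * d) = sqrt(9.81 * 0.72)
C = sqrt(7.0632)
C = 2.6577 m/s

2.6577


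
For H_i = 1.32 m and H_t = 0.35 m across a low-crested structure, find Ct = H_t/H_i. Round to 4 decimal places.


Ct = H_t / H_i
Ct = 0.35 / 1.32
Ct = 0.2652

0.2652


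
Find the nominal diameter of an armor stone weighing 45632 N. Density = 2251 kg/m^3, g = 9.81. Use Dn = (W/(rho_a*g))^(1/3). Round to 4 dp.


V = W / (rho_a * g)
V = 45632 / (2251 * 9.81)
V = 45632 / 22082.31
V = 2.066450 m^3
Dn = V^(1/3) = 2.066450^(1/3)
Dn = 1.2737 m

1.2737


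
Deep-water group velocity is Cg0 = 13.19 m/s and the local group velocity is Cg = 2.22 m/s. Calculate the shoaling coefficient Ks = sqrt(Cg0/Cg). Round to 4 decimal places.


Ks = sqrt(Cg0 / Cg)
Ks = sqrt(13.19 / 2.22)
Ks = sqrt(5.9414)
Ks = 2.4375

2.4375


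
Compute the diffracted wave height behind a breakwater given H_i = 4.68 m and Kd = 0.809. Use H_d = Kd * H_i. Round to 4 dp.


H_d = Kd * H_i
H_d = 0.809 * 4.68
H_d = 3.7861 m

3.7861


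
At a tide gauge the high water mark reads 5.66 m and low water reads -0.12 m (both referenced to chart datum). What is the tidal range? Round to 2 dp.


Tidal range = High water - Low water
Tidal range = 5.66 - (-0.12)
Tidal range = 5.78 m

5.78


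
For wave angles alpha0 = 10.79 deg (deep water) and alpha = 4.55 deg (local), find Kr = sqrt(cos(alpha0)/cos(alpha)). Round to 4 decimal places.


Kr = sqrt(cos(alpha0) / cos(alpha))
cos(10.79) = 0.982320
cos(4.55) = 0.996848
Kr = sqrt(0.982320 / 0.996848)
Kr = sqrt(0.985426)
Kr = 0.9927

0.9927


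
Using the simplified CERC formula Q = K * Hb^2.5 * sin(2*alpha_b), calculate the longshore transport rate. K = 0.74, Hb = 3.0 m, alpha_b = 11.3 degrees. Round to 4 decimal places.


Q = K * Hb^2.5 * sin(2 * alpha_b)
Hb^2.5 = 3.0^2.5 = 15.588457
sin(2 * 11.3) = sin(22.6) = 0.384295
Q = 0.74 * 15.588457 * 0.384295
Q = 4.4330 m^3/s

4.4330


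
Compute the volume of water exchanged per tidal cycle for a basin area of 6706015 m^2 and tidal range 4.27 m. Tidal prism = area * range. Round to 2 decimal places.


Tidal prism = Area * Tidal range
P = 6706015 * 4.27
P = 28634684.05 m^3

28634684.05


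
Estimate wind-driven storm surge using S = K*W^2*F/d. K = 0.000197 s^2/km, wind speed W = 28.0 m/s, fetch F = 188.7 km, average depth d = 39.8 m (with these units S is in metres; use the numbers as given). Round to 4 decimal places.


S = K * W^2 * F / d
W^2 = 28.0^2 = 784.00
S = 0.000197 * 784.00 * 188.7 / 39.8
Numerator = 0.000197 * 784.00 * 188.7 = 29.144338
S = 29.144338 / 39.8 = 0.7323 m

0.7323


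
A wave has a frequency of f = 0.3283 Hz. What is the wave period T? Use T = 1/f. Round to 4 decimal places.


T = 1 / f
T = 1 / 0.3283
T = 3.0460 s

3.0460


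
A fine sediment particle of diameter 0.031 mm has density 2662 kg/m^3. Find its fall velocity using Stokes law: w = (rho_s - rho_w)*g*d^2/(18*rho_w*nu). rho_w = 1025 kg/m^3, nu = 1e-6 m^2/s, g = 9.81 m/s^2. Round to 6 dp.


w = (rho_s - rho_w) * g * d^2 / (18 * rho_w * nu)
d = 0.031 mm = 0.000031 m
rho_s - rho_w = 2662 - 1025 = 1637
Numerator = 1637 * 9.81 * (0.000031)^2 = 0.000015432670
Denominator = 18 * 1025 * 1e-6 = 0.018450
w = 0.000836 m/s

0.000836
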